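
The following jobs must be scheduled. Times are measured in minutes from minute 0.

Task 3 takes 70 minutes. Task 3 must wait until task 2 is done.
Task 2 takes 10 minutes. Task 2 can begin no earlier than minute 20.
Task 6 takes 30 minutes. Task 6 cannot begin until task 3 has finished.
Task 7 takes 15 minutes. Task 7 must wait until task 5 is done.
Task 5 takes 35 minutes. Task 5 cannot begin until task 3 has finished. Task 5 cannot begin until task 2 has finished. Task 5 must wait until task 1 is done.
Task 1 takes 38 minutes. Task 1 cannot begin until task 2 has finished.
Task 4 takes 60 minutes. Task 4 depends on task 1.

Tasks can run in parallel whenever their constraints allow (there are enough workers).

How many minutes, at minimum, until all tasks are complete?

150

Task 2 cannot begin until its own release at minute 20. It runs from minute 20 to 20 + 10 = minute 30.
Task 3 cannot begin until task 2 (finishes minute 30). It runs from minute 30 to 30 + 70 = minute 100.
Task 6 waits on task 3 (finishes minute 100), so it starts at minute 100 and finishes at 100 + 30 = minute 130.
Task 1 waits on task 2 (finishes minute 30), so it starts at minute 30 and finishes at 30 + 38 = minute 68.
Task 5 cannot start until task 3 (finishes minute 100); task 2 (finishes minute 30); task 1 (finishes minute 68). The controlling bound is minute 100, so task 5 finishes at 100 + 35 = minute 135.
After task 5 (finishes minute 135), task 7 can start at minute 135 and finishes at minute 150.
Task 4 cannot begin until task 1 (finishes minute 68). It runs from minute 68 to 68 + 60 = minute 128.
All tasks are finished once the last one completes. Finish times: Task 1 at 68, Task 2 at 30, Task 3 at 100, Task 4 at 128, Task 5 at 135, Task 6 at 130, Task 7 at 150. The latest is minute 150.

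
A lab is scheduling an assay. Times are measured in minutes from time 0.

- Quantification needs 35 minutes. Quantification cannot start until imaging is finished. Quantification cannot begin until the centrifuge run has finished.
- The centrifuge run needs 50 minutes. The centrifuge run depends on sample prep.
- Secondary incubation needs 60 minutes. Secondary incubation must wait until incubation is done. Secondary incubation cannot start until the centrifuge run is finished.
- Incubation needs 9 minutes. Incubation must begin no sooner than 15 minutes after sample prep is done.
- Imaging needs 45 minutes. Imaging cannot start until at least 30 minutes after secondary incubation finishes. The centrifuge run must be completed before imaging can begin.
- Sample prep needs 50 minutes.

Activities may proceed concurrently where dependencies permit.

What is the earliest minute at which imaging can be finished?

Sample prep can start immediately at minute 0; it finishes at minute 50.
After sample prep (finishes minute 50), the centrifuge run can start at minute 50 and finishes at minute 100.
Incubation waits on sample prep (finishes minute 50, plus 15-minute gap → minute 65), so it starts at minute 65 and finishes at 65 + 9 = minute 74.
Secondary incubation has to wait for incubation (finishes minute 74); the centrifuge run (finishes minute 100). The latest of these is minute 100, so secondary incubation runs minute 100 to 100 + 60 = minute 160.
For imaging: secondary incubation (finishes minute 160, plus 30-minute gap → minute 190); the centrifuge run (finishes minute 100). Taking the maximum gives a start of minute 190, and it finishes at 190 + 45 = minute 235.

235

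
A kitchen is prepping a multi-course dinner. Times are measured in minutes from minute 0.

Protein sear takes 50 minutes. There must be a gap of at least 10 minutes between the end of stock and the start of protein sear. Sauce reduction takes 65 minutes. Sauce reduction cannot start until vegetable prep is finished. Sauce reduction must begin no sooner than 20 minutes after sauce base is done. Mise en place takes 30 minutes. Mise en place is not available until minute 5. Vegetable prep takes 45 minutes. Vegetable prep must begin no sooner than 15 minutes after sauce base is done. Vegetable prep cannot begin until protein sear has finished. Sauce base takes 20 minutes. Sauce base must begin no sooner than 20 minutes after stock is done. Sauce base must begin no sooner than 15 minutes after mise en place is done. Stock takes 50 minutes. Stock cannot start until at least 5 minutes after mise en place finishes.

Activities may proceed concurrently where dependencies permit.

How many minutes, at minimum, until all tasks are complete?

260

Mise en place waits on its own release at minute 5, so it starts at minute 5 and finishes at 5 + 30 = minute 35.
Stock cannot begin until mise en place (finishes minute 35, plus 5-minute gap → minute 40). It runs from minute 40 to 40 + 50 = minute 90.
After stock (finishes minute 90, plus 10-minute gap → minute 100), protein sear can start at minute 100 and finishes at minute 150.
Sauce base needs all of stock (finishes minute 90, plus 20-minute gap → minute 110); mise en place (finishes minute 35, plus 15-minute gap → minute 50). That puts its earliest start at minute 110; it finishes at 110 + 20 = minute 130.
Vegetable prep needs all of sauce base (finishes minute 130, plus 15-minute gap → minute 145); protein sear (finishes minute 150). That puts its earliest start at minute 150; it finishes at 150 + 45 = minute 195.
Sauce reduction has to wait for vegetable prep (finishes minute 195); sauce base (finishes minute 130, plus 20-minute gap → minute 150). The latest of these is minute 195, so sauce reduction runs minute 195 to 195 + 65 = minute 260.
All tasks are finished once the last one completes. Finish times: Mise en place at 35, Stock at 90, Sauce base at 130, Protein sear at 150, Vegetable prep at 195, Sauce reduction at 260. The latest is minute 260.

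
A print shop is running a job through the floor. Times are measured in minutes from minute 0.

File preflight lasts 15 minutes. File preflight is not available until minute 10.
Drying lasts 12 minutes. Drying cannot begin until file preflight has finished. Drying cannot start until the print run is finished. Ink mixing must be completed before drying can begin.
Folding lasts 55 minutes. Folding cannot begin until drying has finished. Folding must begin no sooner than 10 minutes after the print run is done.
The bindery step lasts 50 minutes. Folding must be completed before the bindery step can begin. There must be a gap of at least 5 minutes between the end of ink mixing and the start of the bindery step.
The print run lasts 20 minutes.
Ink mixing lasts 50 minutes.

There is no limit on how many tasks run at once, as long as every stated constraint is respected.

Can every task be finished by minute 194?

Yes

The print run can start immediately at minute 0; it finishes at minute 20.
Ink mixing can start immediately at minute 0; it finishes at minute 50.
After its own release at minute 10, file preflight can start at minute 10 and finishes at minute 25.
For drying: file preflight (finishes minute 25); the print run (finishes minute 20); ink mixing (finishes minute 50). Taking the maximum gives a start of minute 50, and it finishes at 50 + 12 = minute 62.
Folding cannot start until drying (finishes minute 62); the print run (finishes minute 20, plus 10-minute gap → minute 30). The controlling bound is minute 62, so folding finishes at 62 + 55 = minute 117.
The bindery step cannot start until folding (finishes minute 117); ink mixing (finishes minute 50, plus 5-minute gap → minute 55). The controlling bound is minute 117, so the bindery step finishes at 117 + 50 = minute 167.
Every task is finished by minute 167, which is no later than the deadline of 194, so the schedule is feasible.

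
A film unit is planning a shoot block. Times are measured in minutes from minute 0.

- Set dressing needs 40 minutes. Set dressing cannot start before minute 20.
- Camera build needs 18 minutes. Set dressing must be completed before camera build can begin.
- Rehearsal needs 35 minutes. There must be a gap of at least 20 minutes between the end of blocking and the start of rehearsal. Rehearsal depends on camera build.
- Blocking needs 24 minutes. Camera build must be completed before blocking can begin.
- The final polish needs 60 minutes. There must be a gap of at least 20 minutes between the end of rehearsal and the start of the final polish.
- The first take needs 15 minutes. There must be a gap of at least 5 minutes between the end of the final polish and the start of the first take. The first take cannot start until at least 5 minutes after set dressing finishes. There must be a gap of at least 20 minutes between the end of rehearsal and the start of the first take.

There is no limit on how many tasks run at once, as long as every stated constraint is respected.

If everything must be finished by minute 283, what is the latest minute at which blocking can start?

To finish by minute 283, the first take (duration 15) must start no later than minute 268.
Since the first take (must start by minute 268, minus 5-minute gap → minute 263) depends on it, the final polish must finish by minute 263. Backing off its 60-minute duration gives a latest start of minute 203.
For rehearsal: the final polish (must start by minute 203, minus 20-minute gap → minute 183); the first take (must start by minute 268, minus 20-minute gap → minute 248). The most restrictive is minute 183; with a 35-minute duration, rehearsal must start by minute 148.
Blocking has to be done before rehearsal (must start by minute 148, minus 20-minute gap → minute 128). That means finishing by minute 128, i.e. starting by 128 − 24 = minute 104.

104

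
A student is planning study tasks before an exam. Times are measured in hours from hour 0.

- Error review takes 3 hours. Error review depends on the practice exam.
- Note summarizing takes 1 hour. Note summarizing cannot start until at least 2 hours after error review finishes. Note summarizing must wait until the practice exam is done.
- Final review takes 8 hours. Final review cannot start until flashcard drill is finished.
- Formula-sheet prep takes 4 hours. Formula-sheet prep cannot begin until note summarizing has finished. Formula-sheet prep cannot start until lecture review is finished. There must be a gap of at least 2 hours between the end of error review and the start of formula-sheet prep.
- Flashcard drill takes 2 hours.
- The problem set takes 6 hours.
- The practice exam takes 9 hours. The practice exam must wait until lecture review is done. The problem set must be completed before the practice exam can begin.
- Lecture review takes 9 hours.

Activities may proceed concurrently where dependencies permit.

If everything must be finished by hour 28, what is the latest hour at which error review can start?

To finish by hour 28, formula-sheet prep (duration 4) must start no later than hour 24.
Note summarizing feeds into formula-sheet prep (must start by hour 24); so note summarizing must finish by hour 24 and therefore start by hour 23.
Error review feeds note summarizing (must start by hour 23, minus 2-hour gap → hour 21); formula-sheet prep (must start by hour 24, minus 2-hour gap → hour 22). Taking the minimum, error review must finish by hour 21 and start by 21 − 3 = hour 18.

18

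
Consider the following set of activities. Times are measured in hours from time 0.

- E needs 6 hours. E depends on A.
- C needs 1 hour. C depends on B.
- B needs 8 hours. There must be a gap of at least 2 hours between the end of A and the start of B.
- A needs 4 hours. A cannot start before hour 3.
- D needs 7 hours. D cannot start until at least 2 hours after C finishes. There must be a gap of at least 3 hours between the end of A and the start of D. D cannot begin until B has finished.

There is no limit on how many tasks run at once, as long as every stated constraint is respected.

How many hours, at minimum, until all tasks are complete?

After its own release at hour 3, A can start at hour 3 and finishes at hour 7.
E cannot begin until A (finishes hour 7). It runs from hour 7 to 7 + 6 = hour 13.
B waits on A (finishes hour 7, plus 2-hour gap → hour 9), so it starts at hour 9 and finishes at 9 + 8 = hour 17.
C waits on B (finishes hour 17), so it starts at hour 17 and finishes at 17 + 1 = hour 18.
D has to wait for C (finishes hour 18, plus 2-hour gap → hour 20); A (finishes hour 7, plus 3-hour gap → hour 10); B (finishes hour 17). The latest of these is hour 20, so D runs hour 20 to 20 + 7 = hour 27.
All tasks are finished once the last one completes. Finish times: A at 7, B at 17, C at 18, D at 27, E at 13. The latest is hour 27.

27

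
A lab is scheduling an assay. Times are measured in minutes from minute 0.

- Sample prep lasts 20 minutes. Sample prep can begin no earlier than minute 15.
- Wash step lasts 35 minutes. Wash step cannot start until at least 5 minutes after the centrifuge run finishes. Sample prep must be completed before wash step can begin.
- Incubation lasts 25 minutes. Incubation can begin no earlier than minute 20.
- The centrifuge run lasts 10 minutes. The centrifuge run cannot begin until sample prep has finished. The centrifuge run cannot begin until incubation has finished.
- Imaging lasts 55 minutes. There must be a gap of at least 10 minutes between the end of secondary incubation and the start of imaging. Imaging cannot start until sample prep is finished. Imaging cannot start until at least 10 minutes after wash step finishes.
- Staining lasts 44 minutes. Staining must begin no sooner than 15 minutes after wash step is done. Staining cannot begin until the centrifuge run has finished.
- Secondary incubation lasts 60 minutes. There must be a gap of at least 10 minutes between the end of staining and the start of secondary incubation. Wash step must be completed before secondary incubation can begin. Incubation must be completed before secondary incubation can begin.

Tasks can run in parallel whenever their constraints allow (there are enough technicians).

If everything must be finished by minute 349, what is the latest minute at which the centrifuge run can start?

105

To finish by minute 349, imaging (duration 55) must start no later than minute 294.
Secondary incubation feeds into imaging (must start by minute 294, minus 10-minute gap → minute 284); so secondary incubation must finish by minute 284 and therefore start by minute 224.
Staining has to be done before secondary incubation (must start by minute 224, minus 10-minute gap → minute 214). That means finishing by minute 214, i.e. starting by 214 − 44 = minute 170.
Wash step must finish in time for staining (must start by minute 170, minus 15-minute gap → minute 155); secondary incubation (must start by minute 224); imaging (must start by minute 294, minus 10-minute gap → minute 284). The tightest is minute 155, so wash step must start by 155 − 35 = minute 120.
The centrifuge run has several dependents: wash step (must start by minute 120, minus 5-minute gap → minute 115); staining (must start by minute 170). The earliest of those limits is minute 115, so the centrifuge run must start by 115 − 10 = minute 105.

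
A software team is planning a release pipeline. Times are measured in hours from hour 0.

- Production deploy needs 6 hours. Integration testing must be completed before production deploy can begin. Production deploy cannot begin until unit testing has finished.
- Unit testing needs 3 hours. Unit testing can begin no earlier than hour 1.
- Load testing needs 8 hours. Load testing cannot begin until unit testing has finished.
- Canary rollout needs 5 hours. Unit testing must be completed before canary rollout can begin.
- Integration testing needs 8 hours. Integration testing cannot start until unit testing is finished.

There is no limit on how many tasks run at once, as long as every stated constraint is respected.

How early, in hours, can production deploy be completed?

18

Unit testing cannot begin until its own release at hour 1. It runs from hour 1 to 1 + 3 = hour 4.
Integration testing waits on unit testing (finishes hour 4), so it starts at hour 4 and finishes at 4 + 8 = hour 12.
For production deploy: integration testing (finishes hour 12); unit testing (finishes hour 4). Taking the maximum gives a start of hour 12, and it finishes at 12 + 6 = hour 18.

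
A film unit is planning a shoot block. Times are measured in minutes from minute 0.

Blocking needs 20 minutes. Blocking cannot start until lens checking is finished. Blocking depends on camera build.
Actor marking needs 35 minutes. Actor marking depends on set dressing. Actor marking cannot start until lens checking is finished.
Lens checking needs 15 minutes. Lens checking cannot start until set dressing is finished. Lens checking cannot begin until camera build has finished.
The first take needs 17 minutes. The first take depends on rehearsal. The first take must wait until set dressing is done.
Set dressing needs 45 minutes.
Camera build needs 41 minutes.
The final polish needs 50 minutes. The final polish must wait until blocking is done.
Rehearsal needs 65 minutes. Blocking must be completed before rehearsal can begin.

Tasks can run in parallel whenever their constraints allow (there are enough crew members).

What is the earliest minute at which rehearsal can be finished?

Nothing blocks camera build, so it runs from minute 0 to minute 41.
Set dressing can start immediately at minute 0; it finishes at minute 45.
For lens checking: set dressing (finishes minute 45); camera build (finishes minute 41). Taking the maximum gives a start of minute 45, and it finishes at 45 + 15 = minute 60.
Blocking needs all of lens checking (finishes minute 60); camera build (finishes minute 41). That puts its earliest start at minute 60; it finishes at 60 + 20 = minute 80.
Rehearsal waits on blocking (finishes minute 80), so it starts at minute 80 and finishes at 80 + 65 = minute 145.

145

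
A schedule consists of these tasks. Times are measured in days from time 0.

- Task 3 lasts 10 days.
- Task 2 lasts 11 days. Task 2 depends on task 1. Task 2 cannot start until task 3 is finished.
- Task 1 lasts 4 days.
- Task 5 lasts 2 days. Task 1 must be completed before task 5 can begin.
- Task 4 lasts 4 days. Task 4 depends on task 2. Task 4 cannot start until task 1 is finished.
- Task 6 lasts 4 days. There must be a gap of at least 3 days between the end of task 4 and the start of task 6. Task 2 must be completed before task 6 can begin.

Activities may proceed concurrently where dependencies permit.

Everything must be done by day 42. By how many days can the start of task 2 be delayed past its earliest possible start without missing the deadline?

Task 3 can start immediately at day 0; it finishes at day 10.
Task 1 can start immediately at day 0; it finishes at day 4.
Task 2 has to wait for task 1 (finishes day 4); task 3 (finishes day 10). The latest of these is day 10, so task 2 runs day 10 to 10 + 11 = day 21.

Working backward from the deadline:
Nothing follows task 6; the deadline of day 42 is its only limit. It must start by 42 − 4 = day 38.
Task 4 feeds into task 6 (must start by day 38, minus 3-day gap → day 35); so task 4 must finish by day 35 and therefore start by day 31.
Task 2 feeds task 4 (must start by day 31); task 6 (must start by day 38). Taking the minimum, task 2 must finish by day 31 and start by 31 − 11 = day 20.
So task 2 can start as early as day 10 and as late as day 20, giving 20 − 10 = 10 days of slack.

10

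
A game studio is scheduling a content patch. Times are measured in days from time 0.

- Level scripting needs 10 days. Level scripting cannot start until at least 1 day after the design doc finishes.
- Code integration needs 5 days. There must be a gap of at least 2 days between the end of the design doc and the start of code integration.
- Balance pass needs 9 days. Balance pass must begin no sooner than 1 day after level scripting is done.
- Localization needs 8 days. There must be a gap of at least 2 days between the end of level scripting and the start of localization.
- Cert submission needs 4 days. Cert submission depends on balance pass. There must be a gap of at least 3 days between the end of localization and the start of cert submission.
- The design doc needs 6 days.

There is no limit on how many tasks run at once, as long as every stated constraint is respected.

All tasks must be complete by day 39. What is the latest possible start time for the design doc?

Cert submission has no dependents, so it just needs to finish by day 39. Starting by 39 − 4 = day 35 achieves that.
Balance pass must finish before cert submission (must start by day 35). With a 9-day duration, balance pass must start by 35 − 9 = day 26.
Localization has to be done before cert submission (must start by day 35, minus 3-day gap → day 32). That means finishing by day 32, i.e. starting by 32 − 8 = day 24.
Level scripting feeds balance pass (must start by day 26, minus 1-day gap → day 25); localization (must start by day 24, minus 2-day gap → day 22). Taking the minimum, level scripting must finish by day 22 and start by 22 − 10 = day 12.
Code integration must finish by day 39; it takes 5 days, so it must start by 39 − 5 = day 34.
The design doc must finish in time for level scripting (must start by day 12, minus 1-day gap → day 11); code integration (must start by day 34, minus 2-day gap → day 32). The tightest is day 11, so the design doc must start by 11 − 6 = day 5.

5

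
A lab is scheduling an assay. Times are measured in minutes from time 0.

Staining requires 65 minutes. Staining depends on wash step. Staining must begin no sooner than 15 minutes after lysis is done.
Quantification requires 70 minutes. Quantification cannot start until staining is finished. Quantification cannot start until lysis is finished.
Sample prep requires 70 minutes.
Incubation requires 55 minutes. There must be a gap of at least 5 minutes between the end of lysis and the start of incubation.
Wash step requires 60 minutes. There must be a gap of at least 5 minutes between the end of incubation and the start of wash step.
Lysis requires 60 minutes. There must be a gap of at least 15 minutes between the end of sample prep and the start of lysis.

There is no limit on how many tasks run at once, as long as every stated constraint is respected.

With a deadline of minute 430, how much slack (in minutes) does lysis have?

Nothing blocks sample prep, so it runs from minute 0 to minute 70.
After sample prep (finishes minute 70, plus 15-minute gap → minute 85), lysis can start at minute 85 and finishes at minute 145.

Working backward from the deadline:
Quantification must finish by minute 430; it takes 70 minutes, so it must start by 430 − 70 = minute 360.
Staining feeds into quantification (must start by minute 360); so staining must finish by minute 360 and therefore start by minute 295.
Wash step must finish before staining (must start by minute 295). With a 60-minute duration, wash step must start by 295 − 60 = minute 235.
Incubation has to be done before wash step (must start by minute 235, minus 5-minute gap → minute 230). That means finishing by minute 230, i.e. starting by 230 − 55 = minute 175.
Lysis has several dependents: incubation (must start by minute 175, minus 5-minute gap → minute 170); staining (must start by minute 295, minus 15-minute gap → minute 280); quantification (must start by minute 360). The earliest of those limits is minute 170, so lysis must start by 170 − 60 = minute 110.
So lysis can start as early as minute 85 and as late as minute 110, giving 110 − 85 = 25 minutes of slack.

25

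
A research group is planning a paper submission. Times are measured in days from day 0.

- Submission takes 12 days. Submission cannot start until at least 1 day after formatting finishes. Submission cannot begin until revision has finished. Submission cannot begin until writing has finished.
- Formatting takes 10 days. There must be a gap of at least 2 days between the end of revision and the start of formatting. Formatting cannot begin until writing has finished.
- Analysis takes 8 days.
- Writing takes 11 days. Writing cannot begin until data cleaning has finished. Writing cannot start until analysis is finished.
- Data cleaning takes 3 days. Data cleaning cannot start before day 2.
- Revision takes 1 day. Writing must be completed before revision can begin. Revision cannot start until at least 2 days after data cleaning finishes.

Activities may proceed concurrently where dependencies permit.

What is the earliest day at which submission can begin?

33

Analysis has no prerequisites, so it starts at day 0 and finishes at day 8.
Data cleaning cannot begin until its own release at day 2. It runs from day 2 to 2 + 3 = day 5.
Writing cannot start until data cleaning (finishes day 5); analysis (finishes day 8). The controlling bound is day 8, so writing finishes at 8 + 11 = day 19.
Revision cannot start until writing (finishes day 19); data cleaning (finishes day 5, plus 2-day gap → day 7). The controlling bound is day 19, so revision finishes at 19 + 1 = day 20.
For formatting: revision (finishes day 20, plus 2-day gap → day 22); writing (finishes day 19). Taking the maximum gives a start of day 22, and it finishes at 22 + 10 = day 32.
Submission waits on formatting (finishes day 32, plus 1-day gap → day 33); revision (finishes day 20); writing (finishes day 19). The latest of these is day 33, which is the earliest submission can start.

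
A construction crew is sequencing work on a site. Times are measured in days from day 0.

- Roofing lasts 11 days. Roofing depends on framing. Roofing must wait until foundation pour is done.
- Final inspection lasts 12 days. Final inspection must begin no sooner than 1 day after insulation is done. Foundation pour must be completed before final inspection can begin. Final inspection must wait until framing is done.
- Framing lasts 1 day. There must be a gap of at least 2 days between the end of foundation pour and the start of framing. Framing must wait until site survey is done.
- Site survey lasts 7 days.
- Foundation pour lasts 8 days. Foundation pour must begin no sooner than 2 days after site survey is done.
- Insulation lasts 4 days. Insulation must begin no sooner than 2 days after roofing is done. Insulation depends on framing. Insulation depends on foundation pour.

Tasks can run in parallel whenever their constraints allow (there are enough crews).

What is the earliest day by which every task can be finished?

50

Site survey has no prerequisites, so it starts at day 0 and finishes at day 7.
Foundation pour cannot begin until site survey (finishes day 7, plus 2-day gap → day 9). It runs from day 9 to 9 + 8 = day 17.
Framing has to wait for foundation pour (finishes day 17, plus 2-day gap → day 19); site survey (finishes day 7). The latest of these is day 19, so framing runs day 19 to 19 + 1 = day 20.
Roofing cannot start until framing (finishes day 20); foundation pour (finishes day 17). The controlling bound is day 20, so roofing finishes at 20 + 11 = day 31.
For insulation: roofing (finishes day 31, plus 2-day gap → day 33); framing (finishes day 20); foundation pour (finishes day 17). Taking the maximum gives a start of day 33, and it finishes at 33 + 4 = day 37.
Final inspection has to wait for insulation (finishes day 37, plus 1-day gap → day 38); foundation pour (finishes day 17); framing (finishes day 20). The latest of these is day 38, so final inspection runs day 38 to 38 + 12 = day 50.
All tasks are finished once the last one completes. Finish times: Site survey at 7, Foundation pour at 17, Framing at 20, Roofing at 31, Insulation at 37, Final inspection at 50. The latest is day 50.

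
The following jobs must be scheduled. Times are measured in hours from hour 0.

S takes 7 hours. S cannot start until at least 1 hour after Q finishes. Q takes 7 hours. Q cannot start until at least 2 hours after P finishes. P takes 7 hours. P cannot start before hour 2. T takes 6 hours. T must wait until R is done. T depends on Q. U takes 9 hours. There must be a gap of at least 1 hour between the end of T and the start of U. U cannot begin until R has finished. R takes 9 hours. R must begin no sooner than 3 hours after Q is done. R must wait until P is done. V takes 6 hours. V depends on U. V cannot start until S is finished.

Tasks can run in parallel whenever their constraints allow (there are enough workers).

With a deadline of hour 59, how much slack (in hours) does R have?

After its own release at hour 2, P can start at hour 2 and finishes at hour 9.
Q waits on P (finishes hour 9, plus 2-hour gap → hour 11), so it starts at hour 11 and finishes at 11 + 7 = hour 18.
R cannot start until Q (finishes hour 18, plus 3-hour gap → hour 21); P (finishes hour 9). The controlling bound is hour 21, so R finishes at 21 + 9 = hour 30.

Working backward from the deadline:
To finish by hour 59, V (duration 6) must start no later than hour 53.
U must finish before V (must start by hour 53). With a 9-hour duration, U must start by 53 − 9 = hour 44.
Since U (must start by hour 44, minus 1-hour gap → hour 43) depends on it, T must finish by hour 43. Backing off its 6-hour duration gives a latest start of hour 37.
R has several dependents: T (must start by hour 37); U (must start by hour 44). The earliest of those limits is hour 37, so R must start by 37 − 9 = hour 28.
So R can start as early as hour 21 and as late as hour 28, giving 28 − 21 = 7 hours of slack.

7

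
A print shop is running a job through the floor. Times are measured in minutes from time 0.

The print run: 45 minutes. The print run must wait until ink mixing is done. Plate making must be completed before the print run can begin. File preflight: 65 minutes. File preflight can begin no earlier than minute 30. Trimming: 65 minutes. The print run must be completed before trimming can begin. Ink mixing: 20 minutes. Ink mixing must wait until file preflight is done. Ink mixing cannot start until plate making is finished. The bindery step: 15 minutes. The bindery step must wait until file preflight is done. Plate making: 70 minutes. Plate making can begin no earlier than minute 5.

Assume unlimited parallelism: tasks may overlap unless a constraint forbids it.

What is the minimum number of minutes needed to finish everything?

225

After its own release at minute 5, plate making can start at minute 5 and finishes at minute 75.
File preflight cannot begin until its own release at minute 30. It runs from minute 30 to 30 + 65 = minute 95.
After file preflight (finishes minute 95), the bindery step can start at minute 95 and finishes at minute 110.
For ink mixing: file preflight (finishes minute 95); plate making (finishes minute 75). Taking the maximum gives a start of minute 95, and it finishes at 95 + 20 = minute 115.
The print run needs all of ink mixing (finishes minute 115); plate making (finishes minute 75). That puts its earliest start at minute 115; it finishes at 115 + 45 = minute 160.
After the print run (finishes minute 160), trimming can start at minute 160 and finishes at minute 225.
All tasks are finished once the last one completes. Finish times: File preflight at 95, Plate making at 75, Ink mixing at 115, The print run at 160, Trimming at 225, The bindery step at 110. The latest is minute 225.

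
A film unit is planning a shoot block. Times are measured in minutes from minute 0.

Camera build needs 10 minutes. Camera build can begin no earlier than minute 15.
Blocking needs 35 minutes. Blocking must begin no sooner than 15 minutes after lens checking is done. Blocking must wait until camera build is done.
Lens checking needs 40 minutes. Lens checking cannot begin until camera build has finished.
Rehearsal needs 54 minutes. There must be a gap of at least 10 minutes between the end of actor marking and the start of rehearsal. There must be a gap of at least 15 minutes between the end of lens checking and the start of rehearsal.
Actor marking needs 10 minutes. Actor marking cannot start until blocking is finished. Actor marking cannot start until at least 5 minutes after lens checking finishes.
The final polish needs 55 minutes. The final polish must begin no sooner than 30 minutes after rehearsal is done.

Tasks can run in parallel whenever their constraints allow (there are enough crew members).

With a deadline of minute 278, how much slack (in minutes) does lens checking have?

4

Camera build cannot begin until its own release at minute 15. It runs from minute 15 to 15 + 10 = minute 25.
Lens checking cannot begin until camera build (finishes minute 25). It runs from minute 25 to 25 + 40 = minute 65.

Working backward from the deadline:
The final polish must finish by minute 278; it takes 55 minutes, so it must start by 278 − 55 = minute 223.
Rehearsal feeds into the final polish (must start by minute 223, minus 30-minute gap → minute 193); so rehearsal must finish by minute 193 and therefore start by minute 139.
Actor marking has to be done before rehearsal (must start by minute 139, minus 10-minute gap → minute 129). That means finishing by minute 129, i.e. starting by 129 − 10 = minute 119.
Blocking feeds into actor marking (must start by minute 119); so blocking must finish by minute 119 and therefore start by minute 84.
Lens checking must finish in time for blocking (must start by minute 84, minus 15-minute gap → minute 69); actor marking (must start by minute 119, minus 5-minute gap → minute 114); rehearsal (must start by minute 139, minus 15-minute gap → minute 124). The tightest is minute 69, so lens checking must start by 69 − 40 = minute 29.
So lens checking can start as early as minute 25 and as late as minute 29, giving 29 − 25 = 4 minutes of slack.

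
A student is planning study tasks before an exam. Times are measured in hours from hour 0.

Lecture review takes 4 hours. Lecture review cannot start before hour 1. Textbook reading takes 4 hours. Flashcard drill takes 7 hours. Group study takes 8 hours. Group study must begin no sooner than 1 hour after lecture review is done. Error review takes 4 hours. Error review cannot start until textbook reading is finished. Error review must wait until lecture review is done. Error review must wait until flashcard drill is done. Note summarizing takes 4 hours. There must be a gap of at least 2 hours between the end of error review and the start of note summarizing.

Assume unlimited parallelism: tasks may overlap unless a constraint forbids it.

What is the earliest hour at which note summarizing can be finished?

17

Flashcard drill has no prerequisites, so it starts at hour 0 and finishes at hour 7.
Lecture review cannot begin until its own release at hour 1. It runs from hour 1 to 1 + 4 = hour 5.
Nothing blocks textbook reading, so it runs from hour 0 to hour 4.
For error review: textbook reading (finishes hour 4); lecture review (finishes hour 5); flashcard drill (finishes hour 7). Taking the maximum gives a start of hour 7, and it finishes at 7 + 4 = hour 11.
Note summarizing waits on error review (finishes hour 11, plus 2-hour gap → hour 13), so it starts at hour 13 and finishes at 13 + 4 = hour 17.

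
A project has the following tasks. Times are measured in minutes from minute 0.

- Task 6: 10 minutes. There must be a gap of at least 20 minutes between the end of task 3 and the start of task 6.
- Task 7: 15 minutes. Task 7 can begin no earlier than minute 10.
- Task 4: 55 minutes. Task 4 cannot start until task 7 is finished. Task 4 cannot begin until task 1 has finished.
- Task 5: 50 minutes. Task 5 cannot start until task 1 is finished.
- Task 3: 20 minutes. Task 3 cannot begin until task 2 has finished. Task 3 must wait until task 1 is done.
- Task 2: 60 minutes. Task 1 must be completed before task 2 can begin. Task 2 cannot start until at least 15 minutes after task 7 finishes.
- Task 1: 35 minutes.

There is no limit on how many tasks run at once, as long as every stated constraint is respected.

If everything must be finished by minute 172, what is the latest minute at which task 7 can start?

Task 6 must finish by minute 172; it takes 10 minutes, so it must start by 172 − 10 = minute 162.
Since task 6 (must start by minute 162, minus 20-minute gap → minute 142) depends on it, task 3 must finish by minute 142. Backing off its 20-minute duration gives a latest start of minute 122.
Task 2 feeds into task 3 (must start by minute 122); so task 2 must finish by minute 122 and therefore start by minute 62.
Task 4 has no dependents, so it just needs to finish by minute 172. Starting by 172 − 55 = minute 117 achieves that.
Task 7 feeds task 2 (must start by minute 62, minus 15-minute gap → minute 47); task 4 (must start by minute 117). Taking the minimum, task 7 must finish by minute 47 and start by 47 − 15 = minute 32.

32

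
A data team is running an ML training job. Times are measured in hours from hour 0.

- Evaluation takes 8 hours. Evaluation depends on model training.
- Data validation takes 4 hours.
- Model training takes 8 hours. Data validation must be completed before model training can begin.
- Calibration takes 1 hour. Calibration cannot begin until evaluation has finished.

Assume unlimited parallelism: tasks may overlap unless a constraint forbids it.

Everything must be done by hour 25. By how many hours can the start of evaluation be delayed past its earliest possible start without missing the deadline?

4

Data validation has no prerequisites, so it starts at hour 0 and finishes at hour 4.
After data validation (finishes hour 4), model training can start at hour 4 and finishes at hour 12.
Evaluation cannot begin until model training (finishes hour 12). It runs from hour 12 to 12 + 8 = hour 20.

Working backward from the deadline:
To finish by hour 25, calibration (duration 1) must start no later than hour 24.
Evaluation feeds into calibration (must start by hour 24); so evaluation must finish by hour 24 and therefore start by hour 16.
So evaluation can start as early as hour 12 and as late as hour 16, giving 16 − 12 = 4 hours of slack.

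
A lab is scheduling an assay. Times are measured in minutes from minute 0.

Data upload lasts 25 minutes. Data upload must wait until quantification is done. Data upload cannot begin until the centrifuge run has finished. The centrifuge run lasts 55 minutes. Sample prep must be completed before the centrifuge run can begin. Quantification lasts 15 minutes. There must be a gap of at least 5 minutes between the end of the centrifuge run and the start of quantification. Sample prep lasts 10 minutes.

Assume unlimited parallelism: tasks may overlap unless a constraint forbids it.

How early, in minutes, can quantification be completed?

Sample prep can start immediately at minute 0; it finishes at minute 10.
The centrifuge run cannot begin until sample prep (finishes minute 10). It runs from minute 10 to 10 + 55 = minute 65.
After the centrifuge run (finishes minute 65, plus 5-minute gap → minute 70), quantification can start at minute 70 and finishes at minute 85.

85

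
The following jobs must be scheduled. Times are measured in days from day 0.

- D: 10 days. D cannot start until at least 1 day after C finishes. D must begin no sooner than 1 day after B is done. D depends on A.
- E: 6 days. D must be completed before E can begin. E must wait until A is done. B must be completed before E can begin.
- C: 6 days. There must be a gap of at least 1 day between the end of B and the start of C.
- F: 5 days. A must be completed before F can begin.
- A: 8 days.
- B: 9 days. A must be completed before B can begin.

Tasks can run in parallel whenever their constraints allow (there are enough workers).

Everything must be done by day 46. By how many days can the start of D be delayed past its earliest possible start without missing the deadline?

5

Nothing blocks A, so it runs from day 0 to day 8.
After A (finishes day 8), B can start at day 8 and finishes at day 17.
After B (finishes day 17, plus 1-day gap → day 18), C can start at day 18 and finishes at day 24.
D cannot start until C (finishes day 24, plus 1-day gap → day 25); B (finishes day 17, plus 1-day gap → day 18); A (finishes day 8). The controlling bound is day 25, so D finishes at 25 + 10 = day 35.

Working backward from the deadline:
E must finish by day 46; it takes 6 days, so it must start by 46 − 6 = day 40.
D feeds into E (must start by day 40); so D must finish by day 40 and therefore start by day 30.
So D can start as early as day 25 and as late as day 30, giving 30 − 25 = 5 days of slack.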